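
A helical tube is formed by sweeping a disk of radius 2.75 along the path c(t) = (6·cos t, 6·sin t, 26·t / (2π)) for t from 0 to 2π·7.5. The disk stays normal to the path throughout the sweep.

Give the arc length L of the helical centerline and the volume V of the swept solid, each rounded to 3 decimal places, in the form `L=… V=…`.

2πR = 2π·6 = 37.699112
per-turn = √(37.699112² + 26²) = √(1421.2230 + 676) = √2097.2230 = 45.795448
L = 7.5 × 45.795448 = 343.465858
V = π·2.75² × L = 23.758294 × 343.465858 = 8160.162987

L=343.466 V=8160.163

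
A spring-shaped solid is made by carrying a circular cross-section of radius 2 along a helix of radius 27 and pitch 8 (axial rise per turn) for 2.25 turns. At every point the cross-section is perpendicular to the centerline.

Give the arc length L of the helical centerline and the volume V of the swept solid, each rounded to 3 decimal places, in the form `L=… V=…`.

2πR = 2π·27 = 169.646003
per-turn = √(169.646003² + 8²) = √(28779.7664 + 64) = √28843.7664 = 169.834527
L = 2.25 × 169.834527 = 382.127685
V = π·2² × L = 12.566371 × 382.127685 = 4801.958111

L=382.128 V=4801.958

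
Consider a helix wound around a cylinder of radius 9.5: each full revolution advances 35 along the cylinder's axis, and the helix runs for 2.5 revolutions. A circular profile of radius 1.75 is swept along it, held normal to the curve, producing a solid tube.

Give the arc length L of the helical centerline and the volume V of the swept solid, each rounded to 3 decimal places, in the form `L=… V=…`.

2πR = 2π·9.5 = 59.690260
per-turn = √(59.690260² + 35²) = √(3562.9272 + 1225) = √4787.9272 = 69.194849
L = 2.5 × 69.194849 = 172.987124
V = π·1.75² × L = 9.621128 × 172.987124 = 1664.331172

L=172.987 V=1664.331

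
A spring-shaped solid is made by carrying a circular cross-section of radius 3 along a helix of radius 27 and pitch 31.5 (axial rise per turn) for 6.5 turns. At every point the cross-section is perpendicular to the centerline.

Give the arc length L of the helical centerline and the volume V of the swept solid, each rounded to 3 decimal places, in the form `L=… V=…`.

2πR = 2π·27 = 169.646003
per-turn = √(169.646003² + 31.5²) = √(28779.7664 + 992.25) = √29772.0164 = 172.545694
L = 6.5 × 172.545694 = 1121.547009
V = π·3² × L = 28.274334 × 1121.547009 = 31710.994609

L=1121.547 V=31710.995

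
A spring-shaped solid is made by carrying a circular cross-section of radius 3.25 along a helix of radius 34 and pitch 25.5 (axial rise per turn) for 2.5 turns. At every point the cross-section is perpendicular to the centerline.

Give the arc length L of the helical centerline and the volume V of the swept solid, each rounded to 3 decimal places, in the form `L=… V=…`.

L=537.862 V=17847.917

2πR = 2π·34 = 213.628300
per-turn = √(213.628300² + 25.5²) = √(45637.0508 + 650.25) = √46287.3008 = 215.144837
L = 2.5 × 215.144837 = 537.862092
V = π·3.25² × L = 33.183072 × 537.862092 = 17847.916732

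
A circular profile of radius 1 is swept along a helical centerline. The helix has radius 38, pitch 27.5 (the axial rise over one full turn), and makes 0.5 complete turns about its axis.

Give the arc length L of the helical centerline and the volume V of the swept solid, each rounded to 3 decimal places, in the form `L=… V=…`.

L=120.170 V=377.524

2πR = 2π·38 = 238.761042
per-turn = √(238.761042² + 27.5²) = √(57006.8350 + 756.25) = √57763.0850 = 240.339520
L = 0.5 × 240.339520 = 120.169760
V = π·1² × L = 3.141593 × 120.169760 = 377.524436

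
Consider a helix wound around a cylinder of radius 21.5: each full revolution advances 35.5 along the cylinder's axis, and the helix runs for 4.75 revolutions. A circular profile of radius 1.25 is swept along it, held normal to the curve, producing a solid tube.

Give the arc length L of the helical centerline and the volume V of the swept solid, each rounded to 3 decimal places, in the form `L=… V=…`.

2πR = 2π·21.5 = 135.088484
per-turn = √(135.088484² + 35.5²) = √(18248.8985 + 1260.25) = √19509.1485 = 139.675154
L = 4.75 × 139.675154 = 663.456980
V = π·1.25² × L = 4.908739 × 663.456980 = 3256.736833

L=663.457 V=3256.737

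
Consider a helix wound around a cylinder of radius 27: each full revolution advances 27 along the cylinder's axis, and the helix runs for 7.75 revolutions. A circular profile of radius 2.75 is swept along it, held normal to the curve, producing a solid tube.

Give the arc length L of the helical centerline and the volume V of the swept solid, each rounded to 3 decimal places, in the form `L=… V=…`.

L=1331.304 V=31629.512

2πR = 2π·27 = 169.646003
per-turn = √(169.646003² + 27²) = √(28779.7664 + 729) = √29508.7664 = 171.781159
L = 7.75 × 171.781159 = 1331.303979
V = π·2.75² × L = 23.758294 × 1331.303979 = 31629.511921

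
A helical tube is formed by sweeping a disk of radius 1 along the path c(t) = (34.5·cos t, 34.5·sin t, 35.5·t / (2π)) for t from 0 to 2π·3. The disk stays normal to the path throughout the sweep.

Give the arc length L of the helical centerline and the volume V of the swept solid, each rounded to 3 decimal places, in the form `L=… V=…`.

L=658.973 V=2070.224

2πR = 2π·34.5 = 216.769893
per-turn = √(216.769893² + 35.5²) = √(46989.1866 + 1260.25) = √48249.4366 = 219.657544
L = 3 × 219.657544 = 658.972631
V = π·1² × L = 3.141593 × 658.972631 = 2070.223578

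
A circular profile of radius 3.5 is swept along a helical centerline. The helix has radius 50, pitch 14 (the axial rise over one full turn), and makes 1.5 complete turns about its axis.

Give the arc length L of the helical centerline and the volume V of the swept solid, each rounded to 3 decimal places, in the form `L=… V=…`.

L=471.707 V=18153.397

2πR = 2π·50 = 314.159265
per-turn = √(314.159265² + 14²) = √(98696.0440 + 196) = √98892.0440 = 314.471054
L = 1.5 × 314.471054 = 471.706581
V = π·3.5² × L = 38.484510 × 471.706581 = 18153.396656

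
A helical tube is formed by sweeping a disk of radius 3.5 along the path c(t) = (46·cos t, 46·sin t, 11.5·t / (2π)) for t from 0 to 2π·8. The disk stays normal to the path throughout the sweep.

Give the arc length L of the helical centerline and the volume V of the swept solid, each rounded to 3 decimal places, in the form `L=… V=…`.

L=2314.042 V=89054.763

2πR = 2π·46 = 289.026524
per-turn = √(289.026524² + 11.5²) = √(83536.3317 + 132.25) = √83668.5817 = 289.255219
L = 8 × 289.255219 = 2314.041751
V = π·3.5² × L = 38.484510 × 2314.041751 = 89054.762924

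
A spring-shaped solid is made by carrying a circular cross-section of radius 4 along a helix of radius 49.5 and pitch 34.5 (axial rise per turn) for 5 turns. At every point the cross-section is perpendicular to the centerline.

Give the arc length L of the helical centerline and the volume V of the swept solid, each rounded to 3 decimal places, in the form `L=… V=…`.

L=1564.626 V=78646.706

2πR = 2π·49.5 = 311.017673
per-turn = √(311.017673² + 34.5²) = √(96731.9927 + 1190.25) = √97922.2427 = 312.925299
L = 5 × 312.925299 = 1564.626495
V = π·4² × L = 50.265482 × 1564.626495 = 78646.705629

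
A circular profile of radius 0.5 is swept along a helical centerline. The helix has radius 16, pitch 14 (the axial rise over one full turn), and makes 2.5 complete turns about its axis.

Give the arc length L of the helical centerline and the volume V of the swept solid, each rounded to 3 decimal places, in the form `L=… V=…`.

2πR = 2π·16 = 100.530965
per-turn = √(100.530965² + 14²) = √(10106.4749 + 196) = √10302.4749 = 101.501108
L = 2.5 × 101.501108 = 253.752770
V = π·0.5² × L = 0.785398 × 253.752770 = 199.296959

L=253.753 V=199.297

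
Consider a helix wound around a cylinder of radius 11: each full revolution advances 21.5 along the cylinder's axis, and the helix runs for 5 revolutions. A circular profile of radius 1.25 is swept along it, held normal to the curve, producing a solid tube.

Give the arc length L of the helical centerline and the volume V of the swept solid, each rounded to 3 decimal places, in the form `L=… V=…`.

L=361.909 V=1776.519

2πR = 2π·11 = 69.115038
per-turn = √(69.115038² + 21.5²) = √(4776.8885 + 462.25) = √5239.1385 = 72.381894
L = 5 × 72.381894 = 361.909468
V = π·1.25² × L = 4.908739 × 361.909468 = 1776.518948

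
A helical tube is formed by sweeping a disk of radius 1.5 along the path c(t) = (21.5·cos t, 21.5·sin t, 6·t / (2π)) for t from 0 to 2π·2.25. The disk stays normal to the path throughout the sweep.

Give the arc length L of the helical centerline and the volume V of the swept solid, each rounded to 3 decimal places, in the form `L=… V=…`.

L=304.249 V=2150.608

2πR = 2π·21.5 = 135.088484
per-turn = √(135.088484² + 6²) = √(18248.8985 + 36) = √18284.8985 = 135.221664
L = 2.25 × 135.221664 = 304.248745
V = π·1.5² × L = 7.068583 × 304.248745 = 2150.607650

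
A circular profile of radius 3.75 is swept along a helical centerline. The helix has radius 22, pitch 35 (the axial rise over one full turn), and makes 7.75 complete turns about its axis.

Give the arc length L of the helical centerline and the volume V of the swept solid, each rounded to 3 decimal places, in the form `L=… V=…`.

2πR = 2π·22 = 138.230077
per-turn = √(138.230077² + 35²) = √(19107.5541 + 1225) = √20332.5541 = 142.592265
L = 7.75 × 142.592265 = 1105.090056
V = π·3.75² × L = 44.178647 × 1105.090056 = 48821.383146

L=1105.090 V=48821.383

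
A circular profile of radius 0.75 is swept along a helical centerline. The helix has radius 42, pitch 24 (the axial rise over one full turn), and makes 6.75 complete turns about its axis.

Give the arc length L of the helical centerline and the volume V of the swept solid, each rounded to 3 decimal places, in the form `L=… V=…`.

L=1788.634 V=3160.778

2πR = 2π·42 = 263.893783
per-turn = √(263.893783² + 24²) = √(69639.9287 + 576) = √70215.9287 = 264.982884
L = 6.75 × 264.982884 = 1788.634465
V = π·0.75² × L = 1.767146 × 1788.634465 = 3160.778004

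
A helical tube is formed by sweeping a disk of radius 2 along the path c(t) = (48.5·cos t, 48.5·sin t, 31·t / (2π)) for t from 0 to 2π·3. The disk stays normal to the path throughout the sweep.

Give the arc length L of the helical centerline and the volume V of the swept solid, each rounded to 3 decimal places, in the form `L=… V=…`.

2πR = 2π·48.5 = 304.734487
per-turn = √(304.734487² + 31²) = √(92863.1078 + 961) = √93824.1078 = 306.307211
L = 3 × 306.307211 = 918.921634
V = π·2² × L = 12.566371 × 918.921634 = 11547.509824

L=918.922 V=11547.510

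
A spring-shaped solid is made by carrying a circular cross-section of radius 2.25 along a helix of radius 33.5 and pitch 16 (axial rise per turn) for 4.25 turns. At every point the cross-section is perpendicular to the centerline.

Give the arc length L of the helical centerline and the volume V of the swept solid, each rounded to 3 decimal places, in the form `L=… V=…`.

2πR = 2π·33.5 = 210.486708
per-turn = √(210.486708² + 16²) = √(44304.6542 + 256) = √44560.6542 = 211.093946
L = 4.25 × 211.093946 = 897.149272
V = π·2.25² × L = 15.904313 × 897.149272 = 14268.542653

L=897.149 V=14268.543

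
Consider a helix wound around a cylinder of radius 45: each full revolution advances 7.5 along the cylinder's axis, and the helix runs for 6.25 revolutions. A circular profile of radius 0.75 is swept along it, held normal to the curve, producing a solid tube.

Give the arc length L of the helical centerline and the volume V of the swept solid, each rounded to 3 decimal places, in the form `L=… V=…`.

L=1767.767 V=3123.903

2πR = 2π·45 = 282.743339
per-turn = √(282.743339² + 7.5²) = √(79943.7956 + 56.25) = √80000.0456 = 282.842793
L = 6.25 × 282.842793 = 1767.767457
V = π·0.75² × L = 1.767146 × 1767.767457 = 3123.902957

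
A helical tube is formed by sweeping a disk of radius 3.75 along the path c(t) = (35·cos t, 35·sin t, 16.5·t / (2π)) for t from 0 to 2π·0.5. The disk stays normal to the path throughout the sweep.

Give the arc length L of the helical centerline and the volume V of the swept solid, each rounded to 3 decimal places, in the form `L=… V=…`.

2πR = 2π·35 = 219.911486
per-turn = √(219.911486² + 16.5²) = √(48361.0616 + 272.25) = √48633.3116 = 220.529616
L = 0.5 × 220.529616 = 110.264808
V = π·3.75² × L = 44.178647 × 110.264808 = 4871.349997

L=110.265 V=4871.350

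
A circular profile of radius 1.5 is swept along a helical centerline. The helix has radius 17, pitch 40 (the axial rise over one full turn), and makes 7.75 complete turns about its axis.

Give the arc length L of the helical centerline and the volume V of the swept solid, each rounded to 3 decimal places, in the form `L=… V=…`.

2πR = 2π·17 = 106.814150
per-turn = √(106.814150² + 40²) = √(11409.2627 + 1600) = √13009.2627 = 114.058155
L = 7.75 × 114.058155 = 883.950700
V = π·1.5² × L = 7.068583 × 883.950700 = 6248.279307

L=883.951 V=6248.279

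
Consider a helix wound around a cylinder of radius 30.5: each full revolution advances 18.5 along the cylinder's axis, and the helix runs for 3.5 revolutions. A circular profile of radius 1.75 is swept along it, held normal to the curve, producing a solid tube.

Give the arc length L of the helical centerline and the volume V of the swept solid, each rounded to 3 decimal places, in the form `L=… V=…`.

2πR = 2π·30.5 = 191.637152
per-turn = √(191.637152² + 18.5²) = √(36724.7980 + 342.25) = √37067.0480 = 192.528045
L = 3.5 × 192.528045 = 673.848156
V = π·1.75² × L = 9.621128 × 673.848156 = 6483.179028

L=673.848 V=6483.179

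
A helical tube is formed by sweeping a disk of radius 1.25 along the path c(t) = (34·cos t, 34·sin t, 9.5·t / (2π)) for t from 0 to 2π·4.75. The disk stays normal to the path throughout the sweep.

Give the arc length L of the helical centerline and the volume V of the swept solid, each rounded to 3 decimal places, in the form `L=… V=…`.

L=1015.737 V=4985.989

2πR = 2π·34 = 213.628300
per-turn = √(213.628300² + 9.5²) = √(45637.0508 + 90.25) = √45727.3008 = 213.839427
L = 4.75 × 213.839427 = 1015.737281
V = π·1.25² × L = 4.908739 × 1015.737281 = 4985.988717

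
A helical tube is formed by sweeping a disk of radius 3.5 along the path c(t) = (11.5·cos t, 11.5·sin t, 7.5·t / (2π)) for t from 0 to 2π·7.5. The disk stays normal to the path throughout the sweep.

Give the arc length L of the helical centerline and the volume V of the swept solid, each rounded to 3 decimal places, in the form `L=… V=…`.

2πR = 2π·11.5 = 72.256631
per-turn = √(72.256631² + 7.5²) = √(5221.0207 + 56.25) = √5277.2707 = 72.644826
L = 7.5 × 72.644826 = 544.836194
V = π·3.5² × L = 38.484510 × 544.836194 = 20967.753966

L=544.836 V=20967.754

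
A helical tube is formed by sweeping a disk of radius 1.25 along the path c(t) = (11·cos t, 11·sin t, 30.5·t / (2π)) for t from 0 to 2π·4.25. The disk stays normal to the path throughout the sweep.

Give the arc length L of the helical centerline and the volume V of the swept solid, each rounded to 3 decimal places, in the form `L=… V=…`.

L=321.069 V=1576.043

2πR = 2π·11 = 69.115038
per-turn = √(69.115038² + 30.5²) = √(4776.8885 + 930.25) = √5707.1385 = 75.545606
L = 4.25 × 75.545606 = 321.068824
V = π·1.25² × L = 4.908739 × 321.068824 = 1576.042904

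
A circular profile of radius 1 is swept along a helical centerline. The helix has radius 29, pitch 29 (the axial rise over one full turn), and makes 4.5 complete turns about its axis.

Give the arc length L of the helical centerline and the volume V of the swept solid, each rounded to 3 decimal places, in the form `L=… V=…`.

L=830.276 V=2608.388

2πR = 2π·29 = 182.212374
per-turn = √(182.212374² + 29²) = √(33201.3492 + 841) = √34042.3492 = 184.505689
L = 4.5 × 184.505689 = 830.275600
V = π·1² × L = 3.141593 × 830.275600 = 2608.387724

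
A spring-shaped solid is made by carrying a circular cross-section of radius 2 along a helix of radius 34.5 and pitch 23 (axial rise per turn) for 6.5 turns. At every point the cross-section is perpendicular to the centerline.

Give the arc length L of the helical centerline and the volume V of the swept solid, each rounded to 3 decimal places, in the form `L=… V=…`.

L=1416.913 V=17805.458

2πR = 2π·34.5 = 216.769893
per-turn = √(216.769893² + 23²) = √(46989.1866 + 529) = √47518.1866 = 217.986666
L = 6.5 × 217.986666 = 1416.913329
V = π·2² × L = 12.566371 × 1416.913329 = 17805.458021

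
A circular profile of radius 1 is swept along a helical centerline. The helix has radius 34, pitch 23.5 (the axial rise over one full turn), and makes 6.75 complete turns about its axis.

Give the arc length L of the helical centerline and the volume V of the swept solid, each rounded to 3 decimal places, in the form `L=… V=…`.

2πR = 2π·34 = 213.628300
per-turn = √(213.628300² + 23.5²) = √(45637.0508 + 552.25) = √46189.3008 = 214.916962
L = 6.75 × 214.916962 = 1450.689497
V = π·1² × L = 3.141593 × 1450.689497 = 4557.475465

L=1450.689 V=4557.475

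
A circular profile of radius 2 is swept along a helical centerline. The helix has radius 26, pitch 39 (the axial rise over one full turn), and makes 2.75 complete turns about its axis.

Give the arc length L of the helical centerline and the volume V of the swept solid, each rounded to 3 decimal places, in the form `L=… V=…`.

2πR = 2π·26 = 163.362818
per-turn = √(163.362818² + 39²) = √(26687.4103 + 1521) = √28208.4103 = 167.953596
L = 2.75 × 167.953596 = 461.872388
V = π·2² × L = 12.566371 × 461.872388 = 5804.059606

L=461.872 V=5804.060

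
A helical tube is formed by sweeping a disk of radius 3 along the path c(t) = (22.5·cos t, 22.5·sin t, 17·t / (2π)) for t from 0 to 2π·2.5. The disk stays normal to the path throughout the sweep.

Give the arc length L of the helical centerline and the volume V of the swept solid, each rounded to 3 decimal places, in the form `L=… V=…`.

L=355.975 V=10064.965

2πR = 2π·22.5 = 141.371669
per-turn = √(141.371669² + 17²) = √(19985.9489 + 289) = √20274.9489 = 142.390129
L = 2.5 × 142.390129 = 355.975323
V = π·3² × L = 28.274334 × 355.975323 = 10064.965141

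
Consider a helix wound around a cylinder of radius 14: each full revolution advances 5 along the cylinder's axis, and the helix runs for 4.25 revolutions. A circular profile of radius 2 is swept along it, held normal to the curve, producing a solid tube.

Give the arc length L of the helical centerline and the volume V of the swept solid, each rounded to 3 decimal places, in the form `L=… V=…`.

L=374.453 V=4705.515

2πR = 2π·14 = 87.964594
per-turn = √(87.964594² + 5²) = √(7737.7699 + 25) = √7762.7699 = 88.106582
L = 4.25 × 88.106582 = 374.452975
V = π·2² × L = 12.566371 × 374.452975 = 4705.514860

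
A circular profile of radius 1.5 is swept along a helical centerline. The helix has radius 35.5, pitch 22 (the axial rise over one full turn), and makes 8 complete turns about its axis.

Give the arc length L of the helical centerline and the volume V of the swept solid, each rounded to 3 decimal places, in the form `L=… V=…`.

2πR = 2π·35.5 = 223.053078
per-turn = √(223.053078² + 22²) = √(49752.6758 + 484) = √50236.6758 = 224.135396
L = 8 × 224.135396 = 1793.083169
V = π·1.5² × L = 7.068583 × 1793.083169 = 12674.558048

L=1793.083 V=12674.558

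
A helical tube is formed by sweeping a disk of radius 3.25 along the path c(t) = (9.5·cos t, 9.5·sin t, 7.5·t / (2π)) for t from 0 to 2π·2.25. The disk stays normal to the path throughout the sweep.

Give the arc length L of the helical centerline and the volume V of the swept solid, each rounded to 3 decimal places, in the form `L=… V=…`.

L=135.359 V=4491.631

2πR = 2π·9.5 = 59.690260
per-turn = √(59.690260² + 7.5²) = √(3562.9272 + 56.25) = √3619.1772 = 60.159598
L = 2.25 × 60.159598 = 135.359095
V = π·3.25² × L = 33.183072 × 135.359095 = 4491.630640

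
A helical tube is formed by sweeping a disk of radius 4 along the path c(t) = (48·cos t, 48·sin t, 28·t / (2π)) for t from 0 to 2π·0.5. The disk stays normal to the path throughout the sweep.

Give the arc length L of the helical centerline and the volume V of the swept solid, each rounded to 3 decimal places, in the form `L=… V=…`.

L=151.445 V=7612.453

2πR = 2π·48 = 301.592895
per-turn = √(301.592895² + 28²) = √(90958.2742 + 784) = √91742.2742 = 302.889871
L = 0.5 × 302.889871 = 151.444936
V = π·4² × L = 50.265482 × 151.444936 = 7612.452757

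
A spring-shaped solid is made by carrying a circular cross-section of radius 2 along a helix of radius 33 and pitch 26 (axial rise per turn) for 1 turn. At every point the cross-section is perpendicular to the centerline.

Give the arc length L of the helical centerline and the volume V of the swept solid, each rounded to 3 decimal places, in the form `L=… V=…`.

L=208.969 V=2625.981

2πR = 2π·33 = 207.345115
per-turn = √(207.345115² + 26²) = √(42991.9968 + 676) = √43667.9968 = 208.968889
L = 1 × 208.968889 = 208.968889
V = π·2² × L = 12.566371 × 208.968889 = 2625.980512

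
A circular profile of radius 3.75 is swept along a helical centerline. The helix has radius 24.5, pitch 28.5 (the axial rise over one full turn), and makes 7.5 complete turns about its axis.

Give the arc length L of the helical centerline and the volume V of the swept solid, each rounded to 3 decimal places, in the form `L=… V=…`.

L=1174.155 V=51872.595

2πR = 2π·24.5 = 153.938040
per-turn = √(153.938040² + 28.5²) = √(23696.9202 + 812.25) = √24509.1702 = 156.554049
L = 7.5 × 156.554049 = 1174.155365
V = π·3.75² × L = 44.178647 × 1174.155365 = 51872.595045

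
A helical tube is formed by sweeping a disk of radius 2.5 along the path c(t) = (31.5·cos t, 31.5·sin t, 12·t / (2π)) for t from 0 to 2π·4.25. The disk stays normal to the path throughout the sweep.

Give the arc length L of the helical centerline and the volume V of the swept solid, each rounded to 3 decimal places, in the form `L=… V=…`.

L=842.706 V=16546.495

2πR = 2π·31.5 = 197.920337
per-turn = √(197.920337² + 12²) = √(39172.4599 + 144) = √39316.4599 = 198.283786
L = 4.25 × 198.283786 = 842.706091
V = π·2.5² × L = 19.634954 × 842.706091 = 16546.495410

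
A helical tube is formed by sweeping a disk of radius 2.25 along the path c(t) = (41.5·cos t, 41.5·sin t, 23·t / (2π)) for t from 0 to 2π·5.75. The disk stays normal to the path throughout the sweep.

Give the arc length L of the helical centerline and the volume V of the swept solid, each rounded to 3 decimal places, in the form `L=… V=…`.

L=1505.146 V=23938.320

2πR = 2π·41.5 = 260.752190
per-turn = √(260.752190² + 23²) = √(67991.7047 + 529) = √68520.7047 = 261.764598
L = 5.75 × 261.764598 = 1505.146438
V = π·2.25² × L = 15.904313 × 1505.146438 = 23938.319773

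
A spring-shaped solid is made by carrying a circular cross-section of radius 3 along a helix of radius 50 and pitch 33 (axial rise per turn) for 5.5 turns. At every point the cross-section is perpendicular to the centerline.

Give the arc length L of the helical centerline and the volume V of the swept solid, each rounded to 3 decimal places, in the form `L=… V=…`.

2πR = 2π·50 = 314.159265
per-turn = √(314.159265² + 33²) = √(98696.0440 + 1089) = √99785.0440 = 315.887708
L = 5.5 × 315.887708 = 1737.382394
V = π·3² × L = 28.274334 × 1737.382394 = 49123.329876

L=1737.382 V=49123.330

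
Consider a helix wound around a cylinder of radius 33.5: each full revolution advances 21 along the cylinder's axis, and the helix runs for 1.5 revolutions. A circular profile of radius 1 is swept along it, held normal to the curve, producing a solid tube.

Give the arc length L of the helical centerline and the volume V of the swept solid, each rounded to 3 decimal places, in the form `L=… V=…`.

2πR = 2π·33.5 = 210.486708
per-turn = √(210.486708² + 21²) = √(44304.6542 + 441) = √44745.6542 = 211.531686
L = 1.5 × 211.531686 = 317.297529
V = π·1² × L = 3.141593 × 317.297529 = 996.819586

L=317.298 V=996.820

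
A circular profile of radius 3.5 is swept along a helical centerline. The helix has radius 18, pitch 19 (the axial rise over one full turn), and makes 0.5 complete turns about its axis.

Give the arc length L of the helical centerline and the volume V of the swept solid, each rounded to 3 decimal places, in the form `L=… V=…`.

L=57.341 V=2206.744

2πR = 2π·18 = 113.097336
per-turn = √(113.097336² + 19²) = √(12791.0073 + 361) = √13152.0073 = 114.682201
L = 0.5 × 114.682201 = 57.341101
V = π·3.5² × L = 38.484510 × 57.341101 = 2206.744162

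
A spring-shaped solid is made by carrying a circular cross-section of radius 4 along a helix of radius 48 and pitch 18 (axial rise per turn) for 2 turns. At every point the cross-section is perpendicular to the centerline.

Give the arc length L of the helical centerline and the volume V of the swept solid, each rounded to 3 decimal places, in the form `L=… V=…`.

L=604.259 V=30373.377

2πR = 2π·48 = 301.592895
per-turn = √(301.592895² + 18²) = √(90958.2742 + 324) = √91282.2742 = 302.129565
L = 2 × 302.129565 = 604.259130
V = π·4² × L = 50.265482 × 604.259130 = 30373.376718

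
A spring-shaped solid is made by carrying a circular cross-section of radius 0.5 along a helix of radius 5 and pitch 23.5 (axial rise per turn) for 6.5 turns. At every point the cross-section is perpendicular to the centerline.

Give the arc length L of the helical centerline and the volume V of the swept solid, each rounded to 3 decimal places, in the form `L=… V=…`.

L=255.013 V=200.287

2πR = 2π·5 = 31.415927
per-turn = √(31.415927² + 23.5²) = √(986.9604 + 552.25) = √1539.2104 = 39.232773
L = 6.5 × 39.232773 = 255.013021
V = π·0.5² × L = 0.785398 × 255.013021 = 200.286759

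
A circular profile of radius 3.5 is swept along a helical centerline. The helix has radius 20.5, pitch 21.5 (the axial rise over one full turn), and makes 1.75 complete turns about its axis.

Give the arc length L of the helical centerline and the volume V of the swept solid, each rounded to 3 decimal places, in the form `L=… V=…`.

L=228.528 V=8794.783

2πR = 2π·20.5 = 128.805299
per-turn = √(128.805299² + 21.5²) = √(16590.8050 + 462.25) = √17053.0550 = 130.587346
L = 1.75 × 130.587346 = 228.527856
V = π·3.5² × L = 38.484510 × 228.527856 = 8794.782558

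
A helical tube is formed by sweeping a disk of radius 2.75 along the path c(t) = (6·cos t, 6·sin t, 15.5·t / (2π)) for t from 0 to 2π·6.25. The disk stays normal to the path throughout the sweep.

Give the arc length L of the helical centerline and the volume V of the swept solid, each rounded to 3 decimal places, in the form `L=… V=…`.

2πR = 2π·6 = 37.699112
per-turn = √(37.699112² + 15.5²) = √(1421.2230 + 240.25) = √1661.4730 = 40.761171
L = 6.25 × 40.761171 = 254.757317
V = π·2.75² × L = 23.758294 × 254.757317 = 6052.599340

L=254.757 V=6052.599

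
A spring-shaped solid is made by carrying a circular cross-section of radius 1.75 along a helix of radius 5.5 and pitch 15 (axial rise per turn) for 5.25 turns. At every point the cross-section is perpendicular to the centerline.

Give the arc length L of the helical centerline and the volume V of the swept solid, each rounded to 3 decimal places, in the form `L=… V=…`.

2πR = 2π·5.5 = 34.557519
per-turn = √(34.557519² + 15²) = √(1194.2221 + 225) = √1419.2221 = 37.672565
L = 5.25 × 37.672565 = 197.780965
V = π·1.75² × L = 9.621128 × 197.780965 = 1902.875880

L=197.781 V=1902.876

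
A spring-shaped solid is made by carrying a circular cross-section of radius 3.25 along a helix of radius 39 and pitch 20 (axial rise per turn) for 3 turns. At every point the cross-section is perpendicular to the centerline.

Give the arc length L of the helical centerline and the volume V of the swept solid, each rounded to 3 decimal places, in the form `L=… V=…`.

L=737.577 V=24475.076

2πR = 2π·39 = 245.044227
per-turn = √(245.044227² + 20²) = √(60046.6732 + 400) = √60446.6732 = 245.859051
L = 3 × 245.859051 = 737.577154
V = π·3.25² × L = 33.183072 × 737.577154 = 24475.076115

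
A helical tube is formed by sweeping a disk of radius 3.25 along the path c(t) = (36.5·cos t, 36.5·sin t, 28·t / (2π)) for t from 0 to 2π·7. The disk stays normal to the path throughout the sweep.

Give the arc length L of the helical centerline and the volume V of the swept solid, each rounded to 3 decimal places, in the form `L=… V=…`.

2πR = 2π·36.5 = 229.336264
per-turn = √(229.336264² + 28²) = √(52595.1219 + 784) = √53379.1219 = 231.039221
L = 7 × 231.039221 = 1617.274550
V = π·3.25² × L = 33.183072 × 1617.274550 = 53666.138497

L=1617.275 V=53666.138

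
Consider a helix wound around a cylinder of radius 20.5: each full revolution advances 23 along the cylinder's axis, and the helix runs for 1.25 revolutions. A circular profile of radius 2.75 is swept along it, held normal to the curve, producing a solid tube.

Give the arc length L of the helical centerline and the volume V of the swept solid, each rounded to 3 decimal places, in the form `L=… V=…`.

L=163.553 V=3885.748

2πR = 2π·20.5 = 128.805299
per-turn = √(128.805299² + 23²) = √(16590.8050 + 529) = √17119.8050 = 130.842673
L = 1.25 × 130.842673 = 163.553341
V = π·2.75² × L = 23.758294 × 163.553341 = 3885.748429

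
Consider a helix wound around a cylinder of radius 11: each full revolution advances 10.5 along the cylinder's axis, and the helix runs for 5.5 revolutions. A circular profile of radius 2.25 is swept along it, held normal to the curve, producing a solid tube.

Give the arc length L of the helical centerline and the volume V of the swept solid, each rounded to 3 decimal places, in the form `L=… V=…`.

L=384.494 V=6115.119

2πR = 2π·11 = 69.115038
per-turn = √(69.115038² + 10.5²) = √(4776.8885 + 110.25) = √4887.1385 = 69.908072
L = 5.5 × 69.908072 = 384.494396
V = π·2.25² × L = 15.904313 × 384.494396 = 6115.119147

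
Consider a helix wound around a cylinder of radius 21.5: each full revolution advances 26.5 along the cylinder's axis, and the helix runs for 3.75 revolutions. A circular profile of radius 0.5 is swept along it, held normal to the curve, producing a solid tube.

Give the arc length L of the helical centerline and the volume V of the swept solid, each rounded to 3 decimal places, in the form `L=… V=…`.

2πR = 2π·21.5 = 135.088484
per-turn = √(135.088484² + 26.5²) = √(18248.8985 + 702.25) = √18951.1485 = 137.663171
L = 3.75 × 137.663171 = 516.236890
V = π·0.5² × L = 0.785398 × 516.236890 = 405.451505

L=516.237 V=405.452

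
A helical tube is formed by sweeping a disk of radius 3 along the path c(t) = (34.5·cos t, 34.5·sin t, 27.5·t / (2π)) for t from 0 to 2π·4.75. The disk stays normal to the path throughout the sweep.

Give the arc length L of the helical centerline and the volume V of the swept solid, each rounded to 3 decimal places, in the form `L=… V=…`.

L=1037.910 V=29346.204

2πR = 2π·34.5 = 216.769893
per-turn = √(216.769893² + 27.5²) = √(46989.1866 + 756.25) = √47745.4366 = 218.507292
L = 4.75 × 218.507292 = 1037.909636
V = π·3² × L = 28.274334 × 1037.909636 = 29346.203584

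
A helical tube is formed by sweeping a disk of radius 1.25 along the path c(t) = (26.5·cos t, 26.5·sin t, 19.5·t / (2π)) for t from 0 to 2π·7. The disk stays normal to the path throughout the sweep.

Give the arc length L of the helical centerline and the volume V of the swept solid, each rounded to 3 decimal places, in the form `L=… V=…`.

2πR = 2π·26.5 = 166.504411
per-turn = √(166.504411² + 19.5²) = √(27723.7188 + 380.25) = √28103.9688 = 167.642384
L = 7 × 167.642384 = 1173.496685
V = π·1.25² × L = 4.908739 × 1173.496685 = 5760.388381

L=1173.497 V=5760.388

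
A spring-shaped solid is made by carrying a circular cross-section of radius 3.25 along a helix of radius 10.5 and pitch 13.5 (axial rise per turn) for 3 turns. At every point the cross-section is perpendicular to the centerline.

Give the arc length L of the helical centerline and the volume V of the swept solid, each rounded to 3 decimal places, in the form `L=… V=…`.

2πR = 2π·10.5 = 65.973446
per-turn = √(65.973446² + 13.5²) = √(4352.4955 + 182.25) = √4534.7455 = 67.340519
L = 3 × 67.340519 = 202.021558
V = π·3.25² × L = 33.183072 × 202.021558 = 6703.695984

L=202.022 V=6703.696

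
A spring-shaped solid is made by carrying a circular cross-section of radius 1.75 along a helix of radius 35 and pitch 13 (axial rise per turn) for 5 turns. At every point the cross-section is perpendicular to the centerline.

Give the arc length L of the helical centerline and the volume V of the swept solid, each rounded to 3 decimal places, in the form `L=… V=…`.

2πR = 2π·35 = 219.911486
per-turn = √(219.911486² + 13²) = √(48361.0616 + 169) = √48530.0616 = 220.295396
L = 5 × 220.295396 = 1101.476981
V = π·1.75² × L = 9.621128 × 1101.476981 = 10597.450472

L=1101.477 V=10597.450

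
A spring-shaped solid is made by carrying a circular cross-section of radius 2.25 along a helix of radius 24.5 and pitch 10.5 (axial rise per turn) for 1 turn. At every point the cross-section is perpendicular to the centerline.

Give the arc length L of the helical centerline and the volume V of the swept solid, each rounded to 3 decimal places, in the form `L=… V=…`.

L=154.296 V=2453.967

2πR = 2π·24.5 = 153.938040
per-turn = √(153.938040² + 10.5²) = √(23696.9202 + 110.25) = √23807.1702 = 154.295723
L = 1 × 154.295723 = 154.295723
V = π·2.25² × L = 15.904313 × 154.295723 = 2453.967445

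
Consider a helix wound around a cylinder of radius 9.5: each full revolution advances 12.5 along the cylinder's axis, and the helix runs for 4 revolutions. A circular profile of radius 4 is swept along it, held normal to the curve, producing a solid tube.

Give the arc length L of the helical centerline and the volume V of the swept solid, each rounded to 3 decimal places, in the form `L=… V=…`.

L=243.940 V=12261.773

2πR = 2π·9.5 = 59.690260
per-turn = √(59.690260² + 12.5²) = √(3562.9272 + 156.25) = √3719.1772 = 60.985057
L = 4 × 60.985057 = 243.940228
V = π·4² × L = 50.265482 × 243.940228 = 12261.773270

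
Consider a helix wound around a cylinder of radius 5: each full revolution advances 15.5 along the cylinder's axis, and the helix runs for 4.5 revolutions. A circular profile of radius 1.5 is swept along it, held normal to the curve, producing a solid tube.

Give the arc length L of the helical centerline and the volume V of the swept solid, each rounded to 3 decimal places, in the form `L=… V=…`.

L=157.642 V=1114.306

2πR = 2π·5 = 31.415927
per-turn = √(31.415927² + 15.5²) = √(986.9604 + 240.25) = √1227.2104 = 35.031563
L = 4.5 × 35.031563 = 157.642036
V = π·1.5² × L = 7.068583 × 157.642036 = 1114.305888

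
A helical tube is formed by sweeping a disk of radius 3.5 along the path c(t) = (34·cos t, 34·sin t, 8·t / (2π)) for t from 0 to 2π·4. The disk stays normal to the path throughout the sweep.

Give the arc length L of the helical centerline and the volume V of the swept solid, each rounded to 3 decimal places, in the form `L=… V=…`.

L=855.112 V=32908.573

2πR = 2π·34 = 213.628300
per-turn = √(213.628300² + 8²) = √(45637.0508 + 64) = √45701.0508 = 213.778041
L = 4 × 213.778041 = 855.112163
V = π·3.5² × L = 38.484510 × 855.112163 = 32908.572609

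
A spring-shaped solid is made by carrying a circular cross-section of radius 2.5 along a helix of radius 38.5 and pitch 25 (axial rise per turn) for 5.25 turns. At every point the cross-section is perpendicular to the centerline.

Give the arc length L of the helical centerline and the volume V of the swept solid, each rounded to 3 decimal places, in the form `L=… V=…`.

2πR = 2π·38.5 = 241.902634
per-turn = √(241.902634² + 25²) = √(58516.8845 + 625) = √59141.8845 = 243.191045
L = 5.25 × 243.191045 = 1276.752988
V = π·2.5² × L = 19.634954 × 1276.752988 = 25068.986290

L=1276.753 V=25068.986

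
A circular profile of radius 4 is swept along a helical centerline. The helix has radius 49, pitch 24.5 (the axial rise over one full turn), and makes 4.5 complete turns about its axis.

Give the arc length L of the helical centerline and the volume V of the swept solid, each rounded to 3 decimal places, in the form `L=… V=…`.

L=1389.822 V=69860.081

2πR = 2π·49 = 307.876080
per-turn = √(307.876080² + 24.5²) = √(94787.6807 + 600.25) = √95387.9307 = 308.849366
L = 4.5 × 308.849366 = 1389.822145
V = π·4² × L = 50.265482 × 1389.822145 = 69860.080672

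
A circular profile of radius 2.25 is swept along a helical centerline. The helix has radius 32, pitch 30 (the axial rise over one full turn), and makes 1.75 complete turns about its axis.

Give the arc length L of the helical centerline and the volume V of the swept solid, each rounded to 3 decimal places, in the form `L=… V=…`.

L=355.754 V=5658.015

2πR = 2π·32 = 201.061930
per-turn = √(201.061930² + 30²) = √(40425.8996 + 900) = √41325.8996 = 203.287726
L = 1.75 × 203.287726 = 355.753521
V = π·2.25² × L = 15.904313 × 355.753521 = 5658.015279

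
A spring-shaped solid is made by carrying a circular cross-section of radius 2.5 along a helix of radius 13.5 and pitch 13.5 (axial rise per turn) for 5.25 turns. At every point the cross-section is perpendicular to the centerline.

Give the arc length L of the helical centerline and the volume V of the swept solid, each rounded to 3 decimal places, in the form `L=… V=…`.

2πR = 2π·13.5 = 84.823002
per-turn = √(84.823002² + 13.5²) = √(7194.9416 + 182.25) = √7377.1916 = 85.890579
L = 5.25 × 85.890579 = 450.925541
V = π·2.5² × L = 19.634954 × 450.925541 = 8853.902297

L=450.926 V=8853.902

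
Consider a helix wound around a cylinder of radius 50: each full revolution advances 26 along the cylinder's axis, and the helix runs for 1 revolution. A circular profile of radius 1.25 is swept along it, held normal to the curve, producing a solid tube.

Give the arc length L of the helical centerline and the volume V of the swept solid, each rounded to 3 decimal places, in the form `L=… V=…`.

L=315.233 V=1547.398

2πR = 2π·50 = 314.159265
per-turn = √(314.159265² + 26²) = √(98696.0440 + 676) = √99372.0440 = 315.233317
L = 1 × 315.233317 = 315.233317
V = π·1.25² × L = 4.908739 × 315.233317 = 1547.397925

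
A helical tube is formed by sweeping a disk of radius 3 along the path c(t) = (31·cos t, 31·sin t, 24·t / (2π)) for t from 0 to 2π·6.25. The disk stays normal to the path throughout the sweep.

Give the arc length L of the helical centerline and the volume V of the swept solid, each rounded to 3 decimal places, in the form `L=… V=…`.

L=1226.574 V=34680.551

2πR = 2π·31 = 194.778745
per-turn = √(194.778745² + 24²) = √(37938.7593 + 576) = √38514.7593 = 196.251775
L = 6.25 × 196.251775 = 1226.573596
V = π·3² × L = 28.274334 × 1226.573596 = 34680.551378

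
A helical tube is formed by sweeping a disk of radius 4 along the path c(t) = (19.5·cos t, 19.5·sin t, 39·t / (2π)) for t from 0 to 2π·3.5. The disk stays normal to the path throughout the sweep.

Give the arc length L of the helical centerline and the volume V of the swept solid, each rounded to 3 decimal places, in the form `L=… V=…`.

L=450.028 V=22620.874

2πR = 2π·19.5 = 122.522113
per-turn = √(122.522113² + 39²) = √(15011.6683 + 1521) = √16532.6683 = 128.579424
L = 3.5 × 128.579424 = 450.027984
V = π·4² × L = 50.265482 × 450.027984 = 22620.873747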